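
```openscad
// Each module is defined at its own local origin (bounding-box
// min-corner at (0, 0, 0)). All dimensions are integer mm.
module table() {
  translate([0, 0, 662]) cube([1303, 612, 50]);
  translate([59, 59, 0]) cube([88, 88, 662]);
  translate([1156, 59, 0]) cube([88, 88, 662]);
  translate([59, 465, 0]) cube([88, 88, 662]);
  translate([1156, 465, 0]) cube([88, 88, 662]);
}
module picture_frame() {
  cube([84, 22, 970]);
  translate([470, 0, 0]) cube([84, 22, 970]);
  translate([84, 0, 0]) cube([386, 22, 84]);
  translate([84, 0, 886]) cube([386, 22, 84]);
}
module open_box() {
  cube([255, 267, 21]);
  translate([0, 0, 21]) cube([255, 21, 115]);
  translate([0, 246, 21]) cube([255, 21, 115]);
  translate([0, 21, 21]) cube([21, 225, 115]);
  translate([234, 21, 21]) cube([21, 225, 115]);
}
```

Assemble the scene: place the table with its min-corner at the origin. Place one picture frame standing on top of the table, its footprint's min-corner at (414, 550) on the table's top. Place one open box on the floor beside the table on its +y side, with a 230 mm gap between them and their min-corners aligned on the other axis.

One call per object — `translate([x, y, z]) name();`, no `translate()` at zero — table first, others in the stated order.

table();
translate([414, 550, 712]) picture_frame();
translate([0, 842, 0]) open_box();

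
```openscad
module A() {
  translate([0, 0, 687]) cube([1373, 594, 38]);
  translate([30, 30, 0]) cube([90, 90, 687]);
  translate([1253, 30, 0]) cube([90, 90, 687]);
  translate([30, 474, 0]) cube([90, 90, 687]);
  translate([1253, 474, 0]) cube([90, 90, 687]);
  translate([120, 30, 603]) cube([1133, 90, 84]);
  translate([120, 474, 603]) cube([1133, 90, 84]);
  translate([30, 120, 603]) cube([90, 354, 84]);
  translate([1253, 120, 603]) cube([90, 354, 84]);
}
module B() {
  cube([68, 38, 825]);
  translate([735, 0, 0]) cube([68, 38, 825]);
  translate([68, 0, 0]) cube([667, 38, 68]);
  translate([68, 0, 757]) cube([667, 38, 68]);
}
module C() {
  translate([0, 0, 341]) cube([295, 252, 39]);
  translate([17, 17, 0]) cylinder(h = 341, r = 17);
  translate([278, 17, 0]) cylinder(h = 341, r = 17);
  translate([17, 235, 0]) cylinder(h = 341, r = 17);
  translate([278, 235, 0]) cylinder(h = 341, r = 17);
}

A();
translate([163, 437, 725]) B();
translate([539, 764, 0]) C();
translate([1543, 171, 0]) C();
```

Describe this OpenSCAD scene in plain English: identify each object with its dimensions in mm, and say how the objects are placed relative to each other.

A is a rectangular dining table. The top is 1373×594×38 mm with its upper surface at z = 725 mm. It stands on four 90×90 mm square legs, each inset 30 mm from the nearest pair of top edges, running from the floor to the underside of the top. Four apron rails, 90 mm thick and 84 mm tall, run between adjacent legs with their top edges flush with the underside of the top and their outer faces flush with the legs' outer faces.

B is a picture frame with a 667×689 mm rectangular opening (x by z) and a uniform 68 mm border on every side. Frame depth is 38 mm along y. It is built from two vertical stiles running the full outside height and two horizontal rails spanning the gap between the stiles.

C is a simple wooden stool: a rectangular seat 295 mm (x) by 252 mm (y), 39 mm thick, top face at z = 380 mm, on four round legs, each 34 mm in diameter. The legs rest on z = 0, each leg's axis is inset half a diameter from the nearest pair of seat edges (so the leg's bounding box is flush with the corner).

The picture frame is on top of the table. Two stools sit around the table at the +y, +x sides.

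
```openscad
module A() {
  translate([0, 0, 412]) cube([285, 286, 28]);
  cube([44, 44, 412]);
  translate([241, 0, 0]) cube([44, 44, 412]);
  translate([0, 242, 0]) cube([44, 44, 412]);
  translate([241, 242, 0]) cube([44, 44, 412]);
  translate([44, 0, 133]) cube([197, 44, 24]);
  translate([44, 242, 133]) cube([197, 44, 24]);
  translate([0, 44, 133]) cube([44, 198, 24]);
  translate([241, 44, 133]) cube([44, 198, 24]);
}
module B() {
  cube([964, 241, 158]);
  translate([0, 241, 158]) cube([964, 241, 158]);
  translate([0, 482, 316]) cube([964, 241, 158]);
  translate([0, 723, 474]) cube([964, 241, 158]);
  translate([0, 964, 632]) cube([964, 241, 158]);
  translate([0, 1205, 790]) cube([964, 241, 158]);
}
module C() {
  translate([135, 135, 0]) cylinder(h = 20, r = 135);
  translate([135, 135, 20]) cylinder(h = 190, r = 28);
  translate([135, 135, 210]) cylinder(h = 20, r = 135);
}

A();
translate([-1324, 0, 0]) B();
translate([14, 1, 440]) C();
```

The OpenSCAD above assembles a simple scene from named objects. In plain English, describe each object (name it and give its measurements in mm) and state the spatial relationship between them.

A is a four-legged stool. The seat is a 285×286×28 mm slab whose top surface is at z = 440 mm; four square legs, each 44×44 mm in cross-section, run from the floor (z = 0) to the underside of the seat, each flush with a corner of the seat. Four stretchers, 44 mm wide and 24 mm tall, connect adjacent legs with their undersides at z = 133 mm, each running between the inner faces of the legs it joins and aligned with the legs' outer faces on the other axis.

B is a straight staircase of 6 solid steps. Each step is 964 mm wide (x), 241 mm deep (y, the going) and 158 mm tall (the rise). The first step rests on the floor; each subsequent step sits one going further in +y and one rise higher in +z, directly behind and above the previous step with no overlap.

C is a spool: two coaxial disc flanges of radius 135 mm and thickness 20 mm, joined by a core cylinder of radius 28 mm and height 190 mm. The lower flange rests on z = 0 and the three cylinders share a vertical axis.

The staircase is on the floor beside the stool on its −x side. The spool is on top of the stool.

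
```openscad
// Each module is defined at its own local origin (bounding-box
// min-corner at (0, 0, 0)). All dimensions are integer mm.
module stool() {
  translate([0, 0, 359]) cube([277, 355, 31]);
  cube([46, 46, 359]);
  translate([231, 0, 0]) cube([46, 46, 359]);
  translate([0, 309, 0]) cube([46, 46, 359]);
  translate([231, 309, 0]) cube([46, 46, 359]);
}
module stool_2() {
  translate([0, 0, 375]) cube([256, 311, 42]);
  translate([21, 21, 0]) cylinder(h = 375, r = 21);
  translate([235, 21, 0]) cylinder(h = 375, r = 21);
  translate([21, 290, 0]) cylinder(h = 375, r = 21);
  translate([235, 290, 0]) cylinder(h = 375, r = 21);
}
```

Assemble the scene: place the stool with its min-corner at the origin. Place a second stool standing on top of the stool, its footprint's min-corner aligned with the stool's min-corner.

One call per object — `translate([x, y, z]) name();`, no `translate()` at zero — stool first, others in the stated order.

stool();
translate([0, 0, 390]) stool_2();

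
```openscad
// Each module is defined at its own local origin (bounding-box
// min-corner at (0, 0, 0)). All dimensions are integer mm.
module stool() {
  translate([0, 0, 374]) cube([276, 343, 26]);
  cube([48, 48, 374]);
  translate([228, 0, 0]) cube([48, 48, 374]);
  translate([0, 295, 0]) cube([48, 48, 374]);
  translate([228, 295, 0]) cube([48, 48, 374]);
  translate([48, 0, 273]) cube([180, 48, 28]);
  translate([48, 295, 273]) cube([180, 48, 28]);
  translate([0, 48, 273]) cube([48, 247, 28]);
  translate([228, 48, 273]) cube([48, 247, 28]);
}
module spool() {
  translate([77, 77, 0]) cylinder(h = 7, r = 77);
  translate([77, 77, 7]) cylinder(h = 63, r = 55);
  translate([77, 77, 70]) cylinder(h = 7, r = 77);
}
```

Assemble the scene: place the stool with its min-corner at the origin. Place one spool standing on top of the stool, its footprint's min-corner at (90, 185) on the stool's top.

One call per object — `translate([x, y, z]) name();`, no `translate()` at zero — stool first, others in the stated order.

stool();
translate([90, 185, 400]) spool();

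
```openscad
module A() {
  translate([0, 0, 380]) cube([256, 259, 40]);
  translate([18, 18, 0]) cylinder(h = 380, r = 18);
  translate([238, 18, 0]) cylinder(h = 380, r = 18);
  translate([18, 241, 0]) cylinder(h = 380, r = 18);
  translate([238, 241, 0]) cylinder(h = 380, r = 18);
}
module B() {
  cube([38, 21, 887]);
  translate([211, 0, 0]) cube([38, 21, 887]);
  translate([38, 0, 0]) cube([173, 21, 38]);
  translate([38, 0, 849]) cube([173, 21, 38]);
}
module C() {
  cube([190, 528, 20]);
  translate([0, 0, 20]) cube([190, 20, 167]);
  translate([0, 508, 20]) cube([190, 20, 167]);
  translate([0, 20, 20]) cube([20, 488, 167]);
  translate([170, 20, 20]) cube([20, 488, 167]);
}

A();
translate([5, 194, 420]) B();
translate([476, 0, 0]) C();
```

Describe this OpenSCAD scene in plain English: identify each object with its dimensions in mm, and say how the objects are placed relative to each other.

A is a four-legged stool. The seat is a 256×259×40 mm slab whose top surface is at z = 420 mm; four round legs, each 36 mm in diameter, run from the floor (z = 0) to the underside of the seat, each leg's axis is inset half a diameter from the nearest pair of seat edges (so the leg's bounding box is flush with the corner).

B is a rectangular picture frame lying in the x–z plane (depth along y). The opening is 173 mm wide (x) by 811 mm tall (z), surrounded by a border 38 mm wide on all four sides. The frame is 21 mm deep and is made of two full-height vertical stiles with two horizontal rails fitted between them.

C is an open storage box with external size 190×528×187 mm and wall thickness 20 mm (the base is also 20 mm thick). The base covers the whole footprint; the four walls stand on the base, with the y-facing walls full-width and the x-facing walls fitting between their inner faces.

The picture frame is on top of the stool. The open box is on the floor beside the stool on its +x side.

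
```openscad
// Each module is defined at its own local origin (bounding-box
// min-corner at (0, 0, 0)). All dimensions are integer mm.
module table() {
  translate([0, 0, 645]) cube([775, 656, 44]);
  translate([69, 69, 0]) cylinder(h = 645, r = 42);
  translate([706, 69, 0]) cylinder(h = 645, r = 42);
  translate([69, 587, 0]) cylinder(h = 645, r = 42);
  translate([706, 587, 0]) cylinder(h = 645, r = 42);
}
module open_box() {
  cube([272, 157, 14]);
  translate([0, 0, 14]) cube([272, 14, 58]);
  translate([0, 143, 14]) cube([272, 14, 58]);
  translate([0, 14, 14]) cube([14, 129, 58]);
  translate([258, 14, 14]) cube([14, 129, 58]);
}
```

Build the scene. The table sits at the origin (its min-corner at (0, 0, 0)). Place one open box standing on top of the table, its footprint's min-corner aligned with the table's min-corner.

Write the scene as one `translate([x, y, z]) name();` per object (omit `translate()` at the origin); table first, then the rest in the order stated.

table();
translate([0, 0, 689]) open_box();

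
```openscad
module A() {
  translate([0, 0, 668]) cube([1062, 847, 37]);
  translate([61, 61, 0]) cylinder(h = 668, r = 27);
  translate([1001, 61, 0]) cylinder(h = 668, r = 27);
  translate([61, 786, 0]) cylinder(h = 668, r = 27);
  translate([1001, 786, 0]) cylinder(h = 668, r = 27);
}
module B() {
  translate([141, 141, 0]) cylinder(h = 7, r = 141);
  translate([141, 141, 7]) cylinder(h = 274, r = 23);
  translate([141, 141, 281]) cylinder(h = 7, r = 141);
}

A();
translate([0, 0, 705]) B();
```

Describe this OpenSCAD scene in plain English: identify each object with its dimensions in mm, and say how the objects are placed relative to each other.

A is a table with a 1062×847 mm rectangular top, 37 mm thick, top surface at z = 705 mm, supported by four round legs of 54 mm diameter, each leg's bounding box inset 34 mm from the nearest pair of top edges, running from the floor.

B is a spool: two coaxial disc flanges of radius 141 mm and thickness 7 mm, joined by a core cylinder of radius 23 mm and height 274 mm. The lower flange rests on z = 0 and the three cylinders share a vertical axis.

The spool is on top of the table.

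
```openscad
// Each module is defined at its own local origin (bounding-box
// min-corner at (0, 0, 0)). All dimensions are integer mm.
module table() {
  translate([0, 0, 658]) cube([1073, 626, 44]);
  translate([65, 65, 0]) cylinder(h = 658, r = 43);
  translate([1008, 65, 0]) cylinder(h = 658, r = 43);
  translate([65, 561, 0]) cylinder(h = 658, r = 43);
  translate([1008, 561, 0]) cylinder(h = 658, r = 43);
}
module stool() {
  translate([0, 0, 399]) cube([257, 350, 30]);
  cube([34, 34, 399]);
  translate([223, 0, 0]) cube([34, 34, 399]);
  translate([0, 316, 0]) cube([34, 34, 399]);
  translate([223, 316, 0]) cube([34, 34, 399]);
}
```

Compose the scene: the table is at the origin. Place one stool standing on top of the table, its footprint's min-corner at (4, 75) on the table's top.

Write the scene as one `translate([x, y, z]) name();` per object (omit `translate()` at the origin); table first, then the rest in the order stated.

table();
translate([4, 75, 702]) stool();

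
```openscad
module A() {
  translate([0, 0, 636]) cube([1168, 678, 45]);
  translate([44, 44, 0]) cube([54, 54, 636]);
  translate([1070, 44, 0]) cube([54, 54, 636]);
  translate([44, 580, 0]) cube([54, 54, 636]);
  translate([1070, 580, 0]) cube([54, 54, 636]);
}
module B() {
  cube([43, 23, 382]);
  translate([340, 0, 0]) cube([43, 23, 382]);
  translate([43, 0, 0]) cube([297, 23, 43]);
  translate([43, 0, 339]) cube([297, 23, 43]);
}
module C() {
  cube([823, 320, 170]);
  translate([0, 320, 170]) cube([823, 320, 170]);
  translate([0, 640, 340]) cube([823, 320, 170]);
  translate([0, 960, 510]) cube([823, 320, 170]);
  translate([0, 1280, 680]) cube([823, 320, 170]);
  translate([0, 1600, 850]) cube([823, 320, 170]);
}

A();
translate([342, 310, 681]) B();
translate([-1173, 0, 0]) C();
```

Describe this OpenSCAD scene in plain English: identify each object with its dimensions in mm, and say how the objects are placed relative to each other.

A is a table with a 1168×678 mm rectangular top, 45 mm thick, top surface at z = 681 mm, supported by four 54×54 mm square legs, each inset 44 mm from the nearest pair of top edges, running from the floor.

B is a picture frame with a 297×296 mm rectangular opening (x by z) and a uniform 43 mm border on every side. Frame depth is 23 mm along y. It is built from two vertical stiles running the full outside height and two horizontal rails spanning the gap between the stiles.

C is a straight staircase of 6 solid steps. Each step is 823 mm wide (x), 320 mm deep (y, the going) and 170 mm tall (the rise). The first step rests on the floor; each subsequent step sits one going further in +y and one rise higher in +z, directly behind and above the previous step with no overlap.

The picture frame is on top of the table. The staircase is on the floor beside the table on its −x side.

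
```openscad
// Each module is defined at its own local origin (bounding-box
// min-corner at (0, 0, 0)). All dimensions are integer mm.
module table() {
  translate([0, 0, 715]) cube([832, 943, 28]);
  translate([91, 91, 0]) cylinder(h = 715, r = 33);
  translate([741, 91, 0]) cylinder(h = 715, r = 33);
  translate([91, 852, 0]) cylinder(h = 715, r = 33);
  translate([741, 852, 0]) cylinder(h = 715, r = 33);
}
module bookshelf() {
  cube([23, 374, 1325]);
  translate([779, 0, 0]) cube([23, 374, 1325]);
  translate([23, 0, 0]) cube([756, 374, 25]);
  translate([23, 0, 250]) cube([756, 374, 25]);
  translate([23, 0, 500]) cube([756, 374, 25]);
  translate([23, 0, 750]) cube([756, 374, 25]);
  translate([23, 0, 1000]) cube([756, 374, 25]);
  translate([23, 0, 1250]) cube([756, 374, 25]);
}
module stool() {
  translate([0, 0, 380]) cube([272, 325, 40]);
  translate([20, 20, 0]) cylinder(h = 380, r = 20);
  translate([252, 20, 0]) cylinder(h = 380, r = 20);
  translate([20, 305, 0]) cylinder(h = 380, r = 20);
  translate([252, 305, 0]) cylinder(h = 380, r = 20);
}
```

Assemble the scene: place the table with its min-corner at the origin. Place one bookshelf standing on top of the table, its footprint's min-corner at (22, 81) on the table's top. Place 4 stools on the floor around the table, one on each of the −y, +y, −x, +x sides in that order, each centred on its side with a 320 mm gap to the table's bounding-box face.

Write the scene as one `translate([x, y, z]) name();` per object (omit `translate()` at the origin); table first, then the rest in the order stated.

table();
translate([22, 81, 743]) bookshelf();
translate([280, -645, 0]) stool();
translate([280, 1263, 0]) stool();
translate([-592, 309, 0]) stool();
translate([1152, 309, 0]) stool();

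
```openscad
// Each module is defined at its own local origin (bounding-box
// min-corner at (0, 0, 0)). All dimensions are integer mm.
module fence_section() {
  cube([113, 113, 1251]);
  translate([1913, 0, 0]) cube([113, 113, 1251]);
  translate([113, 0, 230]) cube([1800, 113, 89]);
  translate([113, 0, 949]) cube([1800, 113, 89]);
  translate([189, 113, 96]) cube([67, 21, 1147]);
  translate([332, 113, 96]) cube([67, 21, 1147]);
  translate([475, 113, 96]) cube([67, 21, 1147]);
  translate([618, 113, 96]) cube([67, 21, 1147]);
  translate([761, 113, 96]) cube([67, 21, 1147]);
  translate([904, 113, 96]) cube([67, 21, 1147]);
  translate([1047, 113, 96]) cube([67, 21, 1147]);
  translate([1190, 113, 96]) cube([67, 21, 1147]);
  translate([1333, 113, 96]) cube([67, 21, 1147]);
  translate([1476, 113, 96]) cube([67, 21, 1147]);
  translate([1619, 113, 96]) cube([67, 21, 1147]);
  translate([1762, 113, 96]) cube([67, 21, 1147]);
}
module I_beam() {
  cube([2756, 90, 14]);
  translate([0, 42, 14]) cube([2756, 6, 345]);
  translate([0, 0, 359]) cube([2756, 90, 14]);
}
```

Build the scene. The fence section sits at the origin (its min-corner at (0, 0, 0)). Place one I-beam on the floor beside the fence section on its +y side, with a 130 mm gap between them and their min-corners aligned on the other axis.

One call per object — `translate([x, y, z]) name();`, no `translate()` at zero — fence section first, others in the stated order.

fence_section();
translate([0, 264, 0]) I_beam();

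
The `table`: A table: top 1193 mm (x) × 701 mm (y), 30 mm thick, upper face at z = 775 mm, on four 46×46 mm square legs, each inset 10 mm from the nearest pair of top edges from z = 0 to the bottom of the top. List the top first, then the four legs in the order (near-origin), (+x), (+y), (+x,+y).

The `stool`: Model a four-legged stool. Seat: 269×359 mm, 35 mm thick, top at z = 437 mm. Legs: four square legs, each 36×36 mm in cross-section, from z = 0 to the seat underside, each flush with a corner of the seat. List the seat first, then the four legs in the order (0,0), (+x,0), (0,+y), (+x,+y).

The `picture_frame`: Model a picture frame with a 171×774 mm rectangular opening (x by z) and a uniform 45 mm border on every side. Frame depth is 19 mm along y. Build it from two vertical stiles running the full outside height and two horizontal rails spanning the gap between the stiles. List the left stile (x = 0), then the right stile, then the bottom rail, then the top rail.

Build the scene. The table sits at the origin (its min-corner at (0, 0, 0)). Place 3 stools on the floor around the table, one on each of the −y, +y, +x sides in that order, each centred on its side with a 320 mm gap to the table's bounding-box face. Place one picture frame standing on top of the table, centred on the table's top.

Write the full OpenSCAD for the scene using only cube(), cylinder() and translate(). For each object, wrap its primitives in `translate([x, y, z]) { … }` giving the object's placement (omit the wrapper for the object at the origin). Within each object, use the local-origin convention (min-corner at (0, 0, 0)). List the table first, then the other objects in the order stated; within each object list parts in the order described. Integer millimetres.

translate([0, 0, 745]) cube([1193, 701, 30]);
translate([10, 10, 0]) cube([46, 46, 745]);
translate([1137, 10, 0]) cube([46, 46, 745]);
translate([10, 645, 0]) cube([46, 46, 745]);
translate([1137, 645, 0]) cube([46, 46, 745]);
translate([462, -679, 0]) {
  translate([0, 0, 402]) cube([269, 359, 35]);
  cube([36, 36, 402]);
  translate([233, 0, 0]) cube([36, 36, 402]);
  translate([0, 323, 0]) cube([36, 36, 402]);
  translate([233, 323, 0]) cube([36, 36, 402]);
}
translate([462, 1021, 0]) {
  translate([0, 0, 402]) cube([269, 359, 35]);
  cube([36, 36, 402]);
  translate([233, 0, 0]) cube([36, 36, 402]);
  translate([0, 323, 0]) cube([36, 36, 402]);
  translate([233, 323, 0]) cube([36, 36, 402]);
}
translate([1513, 171, 0]) {
  translate([0, 0, 402]) cube([269, 359, 35]);
  cube([36, 36, 402]);
  translate([233, 0, 0]) cube([36, 36, 402]);
  translate([0, 323, 0]) cube([36, 36, 402]);
  translate([233, 323, 0]) cube([36, 36, 402]);
}
translate([466, 341, 775]) {
  cube([45, 19, 864]);
  translate([216, 0, 0]) cube([45, 19, 864]);
  translate([45, 0, 0]) cube([171, 19, 45]);
  translate([45, 0, 819]) cube([171, 19, 45]);
}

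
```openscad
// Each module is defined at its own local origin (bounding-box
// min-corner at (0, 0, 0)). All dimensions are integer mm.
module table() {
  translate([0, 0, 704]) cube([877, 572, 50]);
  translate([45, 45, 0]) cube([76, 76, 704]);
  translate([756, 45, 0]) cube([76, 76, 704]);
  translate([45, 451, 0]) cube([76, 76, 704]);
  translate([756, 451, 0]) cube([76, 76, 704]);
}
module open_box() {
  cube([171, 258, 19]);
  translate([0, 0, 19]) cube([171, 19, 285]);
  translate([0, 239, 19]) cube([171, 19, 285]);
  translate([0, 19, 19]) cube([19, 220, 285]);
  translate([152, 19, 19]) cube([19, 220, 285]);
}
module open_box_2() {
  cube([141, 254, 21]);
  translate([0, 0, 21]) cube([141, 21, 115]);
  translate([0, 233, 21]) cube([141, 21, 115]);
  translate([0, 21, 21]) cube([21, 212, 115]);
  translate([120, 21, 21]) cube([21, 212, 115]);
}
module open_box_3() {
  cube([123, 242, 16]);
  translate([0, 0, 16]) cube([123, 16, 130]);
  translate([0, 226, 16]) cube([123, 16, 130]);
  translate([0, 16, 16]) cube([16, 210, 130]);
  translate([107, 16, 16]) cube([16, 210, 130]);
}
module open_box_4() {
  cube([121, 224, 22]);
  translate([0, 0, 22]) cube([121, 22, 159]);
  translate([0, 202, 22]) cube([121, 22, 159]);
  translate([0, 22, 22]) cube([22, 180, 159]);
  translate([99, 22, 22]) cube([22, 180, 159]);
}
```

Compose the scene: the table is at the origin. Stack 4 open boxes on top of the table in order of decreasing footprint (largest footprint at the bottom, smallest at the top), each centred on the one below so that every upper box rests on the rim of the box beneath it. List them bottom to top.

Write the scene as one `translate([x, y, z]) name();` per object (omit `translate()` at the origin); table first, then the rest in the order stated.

table();
translate([353, 157, 754]) open_box();
translate([368, 159, 1058]) open_box_2();
translate([377, 165, 1194]) open_box_3();
translate([378, 174, 1340]) open_box_4();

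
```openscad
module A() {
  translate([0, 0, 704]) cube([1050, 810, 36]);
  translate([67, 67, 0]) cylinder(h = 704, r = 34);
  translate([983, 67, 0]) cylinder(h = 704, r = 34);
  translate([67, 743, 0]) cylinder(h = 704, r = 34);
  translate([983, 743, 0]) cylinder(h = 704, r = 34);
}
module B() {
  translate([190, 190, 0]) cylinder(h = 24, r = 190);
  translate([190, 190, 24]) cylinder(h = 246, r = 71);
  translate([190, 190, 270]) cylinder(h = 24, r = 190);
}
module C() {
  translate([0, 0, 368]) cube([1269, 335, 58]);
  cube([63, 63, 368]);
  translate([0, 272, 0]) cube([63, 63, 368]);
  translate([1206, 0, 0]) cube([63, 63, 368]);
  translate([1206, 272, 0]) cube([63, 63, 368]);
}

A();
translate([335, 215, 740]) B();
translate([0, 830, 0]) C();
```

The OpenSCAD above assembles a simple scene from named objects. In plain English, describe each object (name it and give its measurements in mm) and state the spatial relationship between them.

A is a rectangular dining table. The top is 1050×810×36 mm with its upper surface at z = 740 mm. It stands on four round legs of 68 mm diameter, each leg's bounding box inset 33 mm from the nearest pair of top edges, running from the floor to the underside of the top.

B is a spool: two coaxial disc flanges of radius 190 mm and thickness 24 mm, joined by a core cylinder of radius 71 mm and height 246 mm. The lower flange rests on z = 0 and the three cylinders share a vertical axis.

C is a long wooden bench with a 1269 mm (x) × 335 mm (y) seat, 58 mm thick, its top surface 426 mm above the floor. Four 63 mm square legs at the seat corners, flush with the edges, run from z = 0 to the seat underside.

The spool is on top of the table, centred. The bench is on the floor beside the table on its +y side.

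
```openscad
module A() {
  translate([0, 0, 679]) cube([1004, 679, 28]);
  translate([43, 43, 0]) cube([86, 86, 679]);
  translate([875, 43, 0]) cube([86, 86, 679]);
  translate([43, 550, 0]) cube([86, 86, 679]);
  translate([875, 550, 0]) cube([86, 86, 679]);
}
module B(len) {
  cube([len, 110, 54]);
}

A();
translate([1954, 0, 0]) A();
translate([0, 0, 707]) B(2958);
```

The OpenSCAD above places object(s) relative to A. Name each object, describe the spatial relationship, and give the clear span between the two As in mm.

A is a table. B is a beam. A beam spans the tops of two tables. The clear span between the two tables is 950 mm.

Second table starts at x = 1954; first ends at x = 1004; clear span = 1954 − 1004 = 950 mm.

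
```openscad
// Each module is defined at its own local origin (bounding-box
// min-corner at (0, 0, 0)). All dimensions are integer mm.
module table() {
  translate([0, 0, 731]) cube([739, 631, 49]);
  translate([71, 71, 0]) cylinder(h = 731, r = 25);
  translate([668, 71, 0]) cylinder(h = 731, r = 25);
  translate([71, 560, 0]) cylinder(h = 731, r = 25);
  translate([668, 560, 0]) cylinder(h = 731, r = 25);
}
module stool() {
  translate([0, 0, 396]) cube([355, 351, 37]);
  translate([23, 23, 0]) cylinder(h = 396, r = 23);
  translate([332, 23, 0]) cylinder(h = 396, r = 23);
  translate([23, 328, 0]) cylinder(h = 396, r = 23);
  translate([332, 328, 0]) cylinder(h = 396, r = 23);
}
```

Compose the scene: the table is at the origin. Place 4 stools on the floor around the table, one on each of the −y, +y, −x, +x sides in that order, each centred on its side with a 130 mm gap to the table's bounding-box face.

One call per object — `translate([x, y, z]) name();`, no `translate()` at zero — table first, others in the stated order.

table();
translate([192, -481, 0]) stool();
translate([192, 761, 0]) stool();
translate([-485, 140, 0]) stool();
translate([869, 140, 0]) stool();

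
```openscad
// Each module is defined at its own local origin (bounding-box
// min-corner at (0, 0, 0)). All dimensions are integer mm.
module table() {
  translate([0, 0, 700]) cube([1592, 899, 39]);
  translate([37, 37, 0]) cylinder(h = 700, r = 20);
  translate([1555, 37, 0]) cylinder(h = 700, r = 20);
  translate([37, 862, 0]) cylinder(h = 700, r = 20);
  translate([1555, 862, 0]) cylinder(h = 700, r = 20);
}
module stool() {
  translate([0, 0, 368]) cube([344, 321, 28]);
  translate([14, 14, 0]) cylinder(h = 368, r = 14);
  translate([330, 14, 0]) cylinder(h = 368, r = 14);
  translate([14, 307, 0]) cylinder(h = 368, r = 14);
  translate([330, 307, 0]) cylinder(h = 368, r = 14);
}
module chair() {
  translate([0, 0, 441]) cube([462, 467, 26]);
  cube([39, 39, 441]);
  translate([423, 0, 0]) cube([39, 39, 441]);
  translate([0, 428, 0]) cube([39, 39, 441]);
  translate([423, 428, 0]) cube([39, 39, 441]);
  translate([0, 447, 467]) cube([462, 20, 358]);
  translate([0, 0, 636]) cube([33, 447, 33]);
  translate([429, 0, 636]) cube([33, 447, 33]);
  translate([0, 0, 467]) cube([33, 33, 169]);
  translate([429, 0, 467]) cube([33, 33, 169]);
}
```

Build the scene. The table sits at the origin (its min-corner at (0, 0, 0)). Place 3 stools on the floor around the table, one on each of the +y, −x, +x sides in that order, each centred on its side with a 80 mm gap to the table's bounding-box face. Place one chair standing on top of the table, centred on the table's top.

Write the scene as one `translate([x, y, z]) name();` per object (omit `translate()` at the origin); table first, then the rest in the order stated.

table();
translate([624, 979, 0]) stool();
translate([-424, 289, 0]) stool();
translate([1672, 289, 0]) stool();
translate([565, 216, 739]) chair();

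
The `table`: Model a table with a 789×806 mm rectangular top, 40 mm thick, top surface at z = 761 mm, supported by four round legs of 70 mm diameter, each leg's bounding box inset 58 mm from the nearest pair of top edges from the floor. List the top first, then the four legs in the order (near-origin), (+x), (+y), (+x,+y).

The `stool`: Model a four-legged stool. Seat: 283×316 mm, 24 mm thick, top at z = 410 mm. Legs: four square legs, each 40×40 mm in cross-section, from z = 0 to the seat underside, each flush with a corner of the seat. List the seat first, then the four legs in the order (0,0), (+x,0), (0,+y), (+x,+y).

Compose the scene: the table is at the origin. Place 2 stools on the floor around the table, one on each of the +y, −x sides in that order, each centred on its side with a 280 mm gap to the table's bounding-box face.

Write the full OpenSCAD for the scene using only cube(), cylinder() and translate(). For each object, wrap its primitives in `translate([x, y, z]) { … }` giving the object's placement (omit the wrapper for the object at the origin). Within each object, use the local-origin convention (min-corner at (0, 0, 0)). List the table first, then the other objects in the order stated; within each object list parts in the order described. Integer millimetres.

translate([0, 0, 721]) cube([789, 806, 40]);
translate([93, 93, 0]) cylinder(h = 721, r = 35);
translate([696, 93, 0]) cylinder(h = 721, r = 35);
translate([93, 713, 0]) cylinder(h = 721, r = 35);
translate([696, 713, 0]) cylinder(h = 721, r = 35);
translate([253, 1086, 0]) {
  translate([0, 0, 386]) cube([283, 316, 24]);
  cube([40, 40, 386]);
  translate([243, 0, 0]) cube([40, 40, 386]);
  translate([0, 276, 0]) cube([40, 40, 386]);
  translate([243, 276, 0]) cube([40, 40, 386]);
}
translate([-563, 245, 0]) {
  translate([0, 0, 386]) cube([283, 316, 24]);
  cube([40, 40, 386]);
  translate([243, 0, 0]) cube([40, 40, 386]);
  translate([0, 276, 0]) cube([40, 40, 386]);
  translate([243, 276, 0]) cube([40, 40, 386]);
}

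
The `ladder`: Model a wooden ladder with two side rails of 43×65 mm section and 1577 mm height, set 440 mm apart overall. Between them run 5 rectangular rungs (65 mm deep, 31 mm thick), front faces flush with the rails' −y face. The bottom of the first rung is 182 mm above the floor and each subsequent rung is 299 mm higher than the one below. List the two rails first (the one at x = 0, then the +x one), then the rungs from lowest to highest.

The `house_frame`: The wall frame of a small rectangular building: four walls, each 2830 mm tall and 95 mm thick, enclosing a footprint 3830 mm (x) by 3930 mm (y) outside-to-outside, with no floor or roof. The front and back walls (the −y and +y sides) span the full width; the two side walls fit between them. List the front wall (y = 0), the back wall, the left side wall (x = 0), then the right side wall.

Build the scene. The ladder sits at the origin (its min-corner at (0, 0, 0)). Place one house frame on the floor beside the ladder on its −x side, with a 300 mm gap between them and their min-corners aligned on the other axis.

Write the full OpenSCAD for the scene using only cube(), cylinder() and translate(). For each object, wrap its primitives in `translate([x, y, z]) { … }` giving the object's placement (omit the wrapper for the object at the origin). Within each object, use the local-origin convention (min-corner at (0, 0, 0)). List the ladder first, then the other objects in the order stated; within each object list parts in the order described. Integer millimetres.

cube([43, 65, 1577]);
translate([397, 0, 0]) cube([43, 65, 1577]);
translate([43, 0, 182]) cube([354, 65, 31]);
translate([43, 0, 481]) cube([354, 65, 31]);
translate([43, 0, 780]) cube([354, 65, 31]);
translate([43, 0, 1079]) cube([354, 65, 31]);
translate([43, 0, 1378]) cube([354, 65, 31]);
translate([-4130, 0, 0]) {
  cube([3830, 95, 2830]);
  translate([0, 3835, 0]) cube([3830, 95, 2830]);
  translate([0, 95, 0]) cube([95, 3740, 2830]);
  translate([3735, 95, 0]) cube([95, 3740, 2830]);
}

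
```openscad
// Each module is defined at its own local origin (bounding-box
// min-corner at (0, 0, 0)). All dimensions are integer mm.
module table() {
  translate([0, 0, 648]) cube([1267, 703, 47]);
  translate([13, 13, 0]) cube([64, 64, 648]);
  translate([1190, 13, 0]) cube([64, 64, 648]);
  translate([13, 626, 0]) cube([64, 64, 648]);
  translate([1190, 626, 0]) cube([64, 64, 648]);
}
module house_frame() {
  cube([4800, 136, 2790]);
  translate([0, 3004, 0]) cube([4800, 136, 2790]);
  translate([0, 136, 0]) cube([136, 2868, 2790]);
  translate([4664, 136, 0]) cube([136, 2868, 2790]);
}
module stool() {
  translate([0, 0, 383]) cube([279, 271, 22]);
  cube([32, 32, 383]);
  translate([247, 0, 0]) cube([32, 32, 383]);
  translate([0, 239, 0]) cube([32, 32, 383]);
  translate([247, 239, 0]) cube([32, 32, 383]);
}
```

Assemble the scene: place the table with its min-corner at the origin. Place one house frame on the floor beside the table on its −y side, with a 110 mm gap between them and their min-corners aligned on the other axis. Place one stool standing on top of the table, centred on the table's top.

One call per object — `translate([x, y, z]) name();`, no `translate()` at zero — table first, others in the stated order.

table();
translate([0, -3250, 0]) house_frame();
translate([494, 216, 695]) stool();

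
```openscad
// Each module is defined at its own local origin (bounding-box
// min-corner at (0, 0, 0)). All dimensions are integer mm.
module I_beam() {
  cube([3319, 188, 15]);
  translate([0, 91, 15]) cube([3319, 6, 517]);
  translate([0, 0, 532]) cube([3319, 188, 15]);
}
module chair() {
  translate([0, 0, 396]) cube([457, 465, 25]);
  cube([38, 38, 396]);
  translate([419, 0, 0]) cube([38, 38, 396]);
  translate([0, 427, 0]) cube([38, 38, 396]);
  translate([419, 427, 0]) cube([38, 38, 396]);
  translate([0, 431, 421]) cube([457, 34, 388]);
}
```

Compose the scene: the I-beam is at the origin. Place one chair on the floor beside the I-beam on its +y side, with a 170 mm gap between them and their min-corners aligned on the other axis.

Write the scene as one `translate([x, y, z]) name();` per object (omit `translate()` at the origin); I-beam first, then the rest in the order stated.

I_beam();
translate([0, 358, 0]) chair();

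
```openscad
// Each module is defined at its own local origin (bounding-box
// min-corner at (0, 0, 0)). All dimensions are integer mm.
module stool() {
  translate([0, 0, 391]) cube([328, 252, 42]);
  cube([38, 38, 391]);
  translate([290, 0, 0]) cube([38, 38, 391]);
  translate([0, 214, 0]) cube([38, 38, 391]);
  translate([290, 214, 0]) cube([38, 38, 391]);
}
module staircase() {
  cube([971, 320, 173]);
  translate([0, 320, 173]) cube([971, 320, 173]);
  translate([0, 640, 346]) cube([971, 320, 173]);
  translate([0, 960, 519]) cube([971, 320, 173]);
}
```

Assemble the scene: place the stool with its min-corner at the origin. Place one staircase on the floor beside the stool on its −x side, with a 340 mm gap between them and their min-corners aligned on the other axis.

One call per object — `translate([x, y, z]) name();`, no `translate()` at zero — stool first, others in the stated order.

stool();
translate([-1311, 0, 0]) staircase();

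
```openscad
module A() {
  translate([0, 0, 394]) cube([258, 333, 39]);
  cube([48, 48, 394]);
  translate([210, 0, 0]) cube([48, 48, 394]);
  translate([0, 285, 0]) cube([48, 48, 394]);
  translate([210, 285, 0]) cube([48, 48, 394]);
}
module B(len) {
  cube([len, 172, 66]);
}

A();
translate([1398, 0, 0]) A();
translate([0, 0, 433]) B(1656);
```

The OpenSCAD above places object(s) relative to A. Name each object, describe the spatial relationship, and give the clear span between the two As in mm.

A is a stool. B is a beam. A beam spans the tops of two stools. The clear span between the two stools is 1140 mm.

Second stool starts at x = 1398; first ends at x = 258; clear span = 1398 − 258 = 1140 mm.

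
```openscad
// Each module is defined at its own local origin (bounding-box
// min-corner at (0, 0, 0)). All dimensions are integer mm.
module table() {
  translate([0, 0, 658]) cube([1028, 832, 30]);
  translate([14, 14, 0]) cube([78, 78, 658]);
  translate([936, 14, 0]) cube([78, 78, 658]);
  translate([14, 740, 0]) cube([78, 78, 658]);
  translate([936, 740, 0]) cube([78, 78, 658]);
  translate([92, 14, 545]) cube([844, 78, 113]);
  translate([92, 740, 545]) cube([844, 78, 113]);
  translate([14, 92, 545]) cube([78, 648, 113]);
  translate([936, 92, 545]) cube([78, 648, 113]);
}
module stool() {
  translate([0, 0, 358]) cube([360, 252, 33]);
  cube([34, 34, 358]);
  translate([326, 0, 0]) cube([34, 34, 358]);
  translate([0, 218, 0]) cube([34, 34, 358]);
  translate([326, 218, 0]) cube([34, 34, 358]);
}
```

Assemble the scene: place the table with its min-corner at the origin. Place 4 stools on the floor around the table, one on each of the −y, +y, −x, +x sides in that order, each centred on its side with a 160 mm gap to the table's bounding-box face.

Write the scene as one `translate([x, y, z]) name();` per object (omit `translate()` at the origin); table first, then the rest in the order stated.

table();
translate([334, -412, 0]) stool();
translate([334, 992, 0]) stool();
translate([-520, 290, 0]) stool();
translate([1188, 290, 0]) stool();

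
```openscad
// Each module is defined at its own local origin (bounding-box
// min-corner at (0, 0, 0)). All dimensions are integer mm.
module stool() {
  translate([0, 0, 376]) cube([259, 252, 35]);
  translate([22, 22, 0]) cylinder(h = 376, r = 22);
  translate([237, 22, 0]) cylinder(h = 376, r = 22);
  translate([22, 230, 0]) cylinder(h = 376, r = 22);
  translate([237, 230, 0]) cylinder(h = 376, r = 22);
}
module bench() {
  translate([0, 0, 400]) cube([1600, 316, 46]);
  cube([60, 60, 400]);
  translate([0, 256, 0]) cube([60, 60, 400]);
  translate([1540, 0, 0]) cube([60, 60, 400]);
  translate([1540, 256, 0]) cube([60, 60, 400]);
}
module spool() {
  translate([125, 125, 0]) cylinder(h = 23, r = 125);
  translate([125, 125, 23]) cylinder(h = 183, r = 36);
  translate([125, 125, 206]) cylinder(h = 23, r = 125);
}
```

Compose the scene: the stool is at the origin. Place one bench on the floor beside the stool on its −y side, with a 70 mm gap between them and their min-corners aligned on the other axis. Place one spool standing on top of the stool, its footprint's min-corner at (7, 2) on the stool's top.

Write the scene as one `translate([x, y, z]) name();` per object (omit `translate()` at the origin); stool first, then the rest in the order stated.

stool();
translate([0, -386, 0]) bench();
translate([7, 2, 411]) spool();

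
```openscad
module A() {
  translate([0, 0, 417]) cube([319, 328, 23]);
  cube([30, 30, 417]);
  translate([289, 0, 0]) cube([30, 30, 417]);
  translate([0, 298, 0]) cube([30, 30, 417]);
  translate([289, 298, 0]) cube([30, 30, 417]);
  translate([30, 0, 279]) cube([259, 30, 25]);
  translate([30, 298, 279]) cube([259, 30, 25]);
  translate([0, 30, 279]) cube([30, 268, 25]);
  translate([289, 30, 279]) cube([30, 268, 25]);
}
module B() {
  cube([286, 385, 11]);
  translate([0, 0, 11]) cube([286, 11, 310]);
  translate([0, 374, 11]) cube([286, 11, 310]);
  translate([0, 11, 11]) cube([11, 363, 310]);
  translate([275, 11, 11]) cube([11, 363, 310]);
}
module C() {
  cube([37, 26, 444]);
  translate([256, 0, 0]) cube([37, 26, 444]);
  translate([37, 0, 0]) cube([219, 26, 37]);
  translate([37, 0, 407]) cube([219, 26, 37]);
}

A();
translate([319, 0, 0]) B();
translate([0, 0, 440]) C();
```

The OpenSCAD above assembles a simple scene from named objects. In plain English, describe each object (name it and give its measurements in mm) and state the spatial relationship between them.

A is a four-legged stool. The seat is 319×328 mm, 23 mm thick, top at z = 440 mm. It stands on four square legs, each 30×30 mm in cross-section, from z = 0 to the seat underside, each flush with a corner of the seat. Four stretchers, 30 mm wide and 25 mm tall, connect adjacent legs with their undersides at z = 279 mm, each running between the inner faces of the legs it joins and aligned with the legs' outer faces on the other axis.

B is an open-topped rectangular box: outside dimensions 286×385×321 mm, with a uniform wall and base thickness of 11 mm. The base is a full 286×385 slab on the floor; four walls sit on top of the base. The front and back walls (the −y and +y sides) span the full width; the two side walls fit between them.

C is a rectangular picture frame lying in the x–z plane (depth along y). The opening is 219 mm wide (x) by 370 mm tall (z), surrounded by a border 37 mm wide on all four sides. The frame is 26 mm deep and is made of two full-height vertical stiles with two horizontal rails fitted between them.

The open box is against the stool's +x side, with their −y faces flush. The picture frame is on top of the stool.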